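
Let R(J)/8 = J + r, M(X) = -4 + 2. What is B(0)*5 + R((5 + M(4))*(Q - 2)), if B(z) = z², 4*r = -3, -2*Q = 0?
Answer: -54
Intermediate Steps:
Q = 0 (Q = -½*0 = 0)
M(X) = -2
r = -¾ (r = (¼)*(-3) = -¾ ≈ -0.75000)
R(J) = -6 + 8*J (R(J) = 8*(J - ¾) = 8*(-¾ + J) = -6 + 8*J)
B(0)*5 + R((5 + M(4))*(Q - 2)) = 0²*5 + (-6 + 8*((5 - 2)*(0 - 2))) = 0*5 + (-6 + 8*(3*(-2))) = 0 + (-6 + 8*(-6)) = 0 + (-6 - 48) = 0 - 54 = -54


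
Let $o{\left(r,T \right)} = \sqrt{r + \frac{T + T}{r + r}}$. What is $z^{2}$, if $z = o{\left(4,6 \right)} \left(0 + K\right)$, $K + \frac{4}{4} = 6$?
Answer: $\frac{275}{2} \approx 137.5$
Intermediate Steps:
$K = 5$ ($K = -1 + 6 = 5$)
$o{\left(r,T \right)} = \sqrt{r + \frac{T}{r}}$ ($o{\left(r,T \right)} = \sqrt{r + \frac{2 T}{2 r}} = \sqrt{r + 2 T \frac{1}{2 r}} = \sqrt{r + \frac{T}{r}}$)
$z = \frac{5 \sqrt{22}}{2}$ ($z = \sqrt{4 + \frac{6}{4}} \left(0 + 5\right) = \sqrt{4 + 6 \cdot \frac{1}{4}} \cdot 5 = \sqrt{4 + \frac{3}{2}} \cdot 5 = \sqrt{\frac{11}{2}} \cdot 5 = \frac{\sqrt{22}}{2} \cdot 5 = \frac{5 \sqrt{22}}{2} \approx 11.726$)
$z^{2} = \left(\frac{5 \sqrt{22}}{2}\right)^{2} = \frac{275}{2}$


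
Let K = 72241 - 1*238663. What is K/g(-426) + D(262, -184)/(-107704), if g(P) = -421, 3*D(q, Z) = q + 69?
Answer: 53772805913/136030152 ≈ 395.30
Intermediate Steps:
D(q, Z) = 23 + q/3 (D(q, Z) = (q + 69)/3 = (69 + q)/3 = 23 + q/3)
K = -166422 (K = 72241 - 238663 = -166422)
K/g(-426) + D(262, -184)/(-107704) = -166422/(-421) + (23 + (⅓)*262)/(-107704) = -166422*(-1/421) + (23 + 262/3)*(-1/107704) = 166422/421 + (331/3)*(-1/107704) = 166422/421 - 331/323112 = 53772805913/136030152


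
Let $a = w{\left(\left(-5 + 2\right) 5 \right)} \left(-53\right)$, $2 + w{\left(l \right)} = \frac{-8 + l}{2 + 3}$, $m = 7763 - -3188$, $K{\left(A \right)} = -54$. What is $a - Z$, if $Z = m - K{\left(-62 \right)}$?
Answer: $- \frac{53276}{5} \approx -10655.0$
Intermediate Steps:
$m = 10951$ ($m = 7763 + 3188 = 10951$)
$w{\left(l \right)} = - \frac{18}{5} + \frac{l}{5}$ ($w{\left(l \right)} = -2 + \frac{-8 + l}{2 + 3} = -2 + \frac{-8 + l}{5} = -2 + \left(-8 + l\right) \frac{1}{5} = -2 + \left(- \frac{8}{5} + \frac{l}{5}\right) = - \frac{18}{5} + \frac{l}{5}$)
$Z = 11005$ ($Z = 10951 - -54 = 10951 + 54 = 11005$)
$a = \frac{1749}{5}$ ($a = \left(- \frac{18}{5} + \frac{\left(-5 + 2\right) 5}{5}\right) \left(-53\right) = \left(- \frac{18}{5} + \frac{\left(-3\right) 5}{5}\right) \left(-53\right) = \left(- \frac{18}{5} + \frac{1}{5} \left(-15\right)\right) \left(-53\right) = \left(- \frac{18}{5} - 3\right) \left(-53\right) = \left(- \frac{33}{5}\right) \left(-53\right) = \frac{1749}{5} \approx 349.8$)
$a - Z = \frac{1749}{5} - 11005 = - \frac{53276}{5}$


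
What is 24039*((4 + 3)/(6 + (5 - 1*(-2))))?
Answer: 168273/13 ≈ 12944.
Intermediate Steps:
24039*((4 + 3)/(6 + (5 - 1*(-2)))) = 24039*(7/(6 + (5 + 2))) = 24039*(7/(6 + 7)) = 24039*(7/13) = 168273/13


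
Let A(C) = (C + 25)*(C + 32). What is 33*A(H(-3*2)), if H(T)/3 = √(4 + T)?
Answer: 25806 + 5643*I*√2 ≈ 25806.0 + 7980.4*I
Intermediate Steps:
H(T) = 3*√(4 + T)
A(C) = (25 + C)*(32 + C)
33*A(H(-3*2)) = 33*(800 + (3*√(4 - 3*2))² + 57*(3*√(4 - 3*2))) = 33*(800 + (3*√(4 - 6))² + 57*(3*√(4 - 6))) = 33*(800 + (3*√(-2))² + 57*(3*√(-2))) = 33*(800 + (3*(I*√2))² + 57*(3*(I*√2))) = 33*(800 + (3*I*√2)² + 57*(3*I*√2)) = 33*(800 - 18 + 171*I*√2) = 33*(782 + 171*I*√2) = 25806 + 5643*I*√2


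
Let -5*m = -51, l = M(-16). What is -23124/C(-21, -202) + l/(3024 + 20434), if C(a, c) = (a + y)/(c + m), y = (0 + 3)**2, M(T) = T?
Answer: -21675109937/58645 ≈ -3.6960e+5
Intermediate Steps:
l = -16
m = 51/5 (m = -1/5*(-51) = 51/5 ≈ 10.200)
y = 9 (y = 3**2 = 9)
C(a, c) = (9 + a)/(51/5 + c) (C(a, c) = (a + 9)/(c + 51/5) = (9 + a)/(51/5 + c))
-23124/C(-21, -202) + l/(3024 + 20434) = -23124*(51 + 5*(-202))/(5*(9 - 21)) - 16/(3024 + 20434) = -23124/(5*(-12)/(51 - 1010)) - 16/23458 = -23124/(5*(-12)/(-959)) - 16*1/23458 = -23124/(5*(-1/959)*(-12)) - 8/11729 = -23124/60/959 - 8/11729 = -23124*959/60 - 8/11729 = -1847993/5 - 8/11729 = -21675109937/58645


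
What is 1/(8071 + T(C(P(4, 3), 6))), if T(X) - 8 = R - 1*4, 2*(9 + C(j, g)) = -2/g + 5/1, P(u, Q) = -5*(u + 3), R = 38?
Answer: 1/8113 ≈ 0.00012326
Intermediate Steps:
P(u, Q) = -15 - 5*u (P(u, Q) = -5*(3 + u) = -15 - 5*u)
C(j, g) = -13/2 - 1/g (C(j, g) = -9 + (-2/g + 5/1)/2 = -9 + (-2/g + 5*1)/2 = -9 + (-2/g + 5)/2 = -9 + (5 - 2/g)/2 = -9 + (5/2 - 1/g) = -13/2 - 1/g)
T(X) = 42 (T(X) = 8 + (38 - 1*4) = 8 + (38 - 4) = 8 + 34 = 42)
1/(8071 + T(C(P(4, 3), 6))) = 1/(8071 + 42) = 1/8113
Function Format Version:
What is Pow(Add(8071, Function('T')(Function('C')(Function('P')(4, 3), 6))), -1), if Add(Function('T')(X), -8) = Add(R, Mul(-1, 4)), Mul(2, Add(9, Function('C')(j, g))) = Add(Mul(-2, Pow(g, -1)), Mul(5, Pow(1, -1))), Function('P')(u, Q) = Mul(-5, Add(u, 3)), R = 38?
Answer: Rational(1, 8113) ≈ 0.00012326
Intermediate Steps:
Function('P')(u, Q) = Add(-15, Mul(-5, u)) (Function('P')(u, Q) = Mul(-5, Add(3, u)) = Add(-15, Mul(-5, u)))
Function('C')(j, g) = Add(Rational(-13, 2), Mul(-1, Pow(g, -1))) (Function('C')(j, g) = Add(-9, Mul(Rational(1, 2), Add(Mul(-2, Pow(g, -1)), Mul(5, Pow(1, -1))))) = Add(-9, Mul(Rational(1, 2), Add(Mul(-2, Pow(g, -1)), Mul(5, 1)))) = Add(-9, Mul(Rational(1, 2), Add(Mul(-2, Pow(g, -1)), 5))) = Add(-9, Mul(Rational(1, 2), Add(5, Mul(-2, Pow(g, -1))))) = Add(-9, Add(Rational(5, 2), Mul(-1, Pow(g, -1)))) = Add(Rational(-13, 2), Mul(-1, Pow(g, -1))))
Function('T')(X) = 42 (Function('T')(X) = Add(8, Add(38, Mul(-1, 4))) = Add(8, Add(38, -4)) = Add(8, 34) = 42)
Pow(Add(8071, Function('T')(Function('C')(Function('P')(4, 3), 6))), -1) = Pow(Add(8071, 42), -1) = Pow(8113, -1) = Rational(1, 8113)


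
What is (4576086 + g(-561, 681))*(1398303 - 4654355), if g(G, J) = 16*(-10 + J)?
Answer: -14934930946744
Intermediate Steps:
g(G, J) = -160 + 16*J
(4576086 + g(-561, 681))*(1398303 - 4654355) = (4576086 + (-160 + 16*681))*(1398303 - 4654355) = (4576086 + (-160 + 10896))*(-3256052) = (4576086 + 10736)*(-3256052) = 4586822*(-3256052) = -14934930946744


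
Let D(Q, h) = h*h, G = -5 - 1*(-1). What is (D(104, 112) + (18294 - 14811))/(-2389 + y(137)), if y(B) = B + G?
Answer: -341/48 ≈ -7.1042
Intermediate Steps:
G = -4 (G = -5 + 1 = -4)
D(Q, h) = h²
y(B) = -4 + B (y(B) = B - 4 = -4 + B)
(D(104, 112) + (18294 - 14811))/(-2389 + y(137)) = (112² + (18294 - 14811))/(-2389 + (-4 + 137)) = (12544 + 3483)/(-2389 + 133) = 16027/(-2256) = 16027*(-1/2256) = -341/48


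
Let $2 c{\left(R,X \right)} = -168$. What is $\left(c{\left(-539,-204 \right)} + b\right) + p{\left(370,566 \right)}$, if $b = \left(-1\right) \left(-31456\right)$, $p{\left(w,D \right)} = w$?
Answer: $31742$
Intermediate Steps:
$c{\left(R,X \right)} = -84$ ($c{\left(R,X \right)} = \frac{1}{2} \left(-168\right) = -84$)
$b = 31456$
$\left(c{\left(-539,-204 \right)} + b\right) + p{\left(370,566 \right)} = \left(-84 + 31456\right) + 370 = 31372 + 370 = 31742$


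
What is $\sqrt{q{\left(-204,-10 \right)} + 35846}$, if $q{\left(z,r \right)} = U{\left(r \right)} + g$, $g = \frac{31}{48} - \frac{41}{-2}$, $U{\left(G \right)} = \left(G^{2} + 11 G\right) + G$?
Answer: $\frac{\sqrt{5161989}}{12} \approx 189.33$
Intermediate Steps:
$U{\left(G \right)} = G^{2} + 12 G$
$g = \frac{1015}{48}$ ($g = 31 \cdot \frac{1}{48} - - \frac{41}{2} = \frac{31}{48} + \frac{41}{2} = \frac{1015}{48} \approx 21.146$)
$q{\left(z,r \right)} = \frac{1015}{48} + r \left(12 + r\right)$ ($q{\left(z,r \right)} = r \left(12 + r\right) + \frac{1015}{48} = \frac{1015}{48} + r \left(12 + r\right)$)
$\sqrt{q{\left(-204,-10 \right)} + 35846} = \sqrt{\left(\frac{1015}{48} - 10 \left(12 - 10\right)\right) + 35846} = \sqrt{\left(\frac{1015}{48} - 20\right) + 35846} = \sqrt{\frac{55}{48} + 35846} = \sqrt{\frac{1720663}{48}} = \frac{\sqrt{5161989}}{12}$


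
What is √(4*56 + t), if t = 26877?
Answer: √27101 ≈ 164.62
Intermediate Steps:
√(4*56 + t) = √(4*56 + 26877) = √(224 + 26877) = √27101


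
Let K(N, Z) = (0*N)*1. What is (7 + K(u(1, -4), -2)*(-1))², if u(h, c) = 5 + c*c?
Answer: 49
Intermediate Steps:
u(h, c) = 5 + c²
K(N, Z) = 0 (K(N, Z) = 0*1 = 0)
(7 + K(u(1, -4), -2)*(-1))² = (7 + 0*(-1))² = (7 + 0)² = 7² = 49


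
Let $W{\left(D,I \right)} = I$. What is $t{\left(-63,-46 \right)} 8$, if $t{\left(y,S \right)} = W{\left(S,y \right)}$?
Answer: $-504$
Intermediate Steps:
$t{\left(y,S \right)} = y$
$t{\left(-63,-46 \right)} 8 = \left(-63\right) 8 = -504$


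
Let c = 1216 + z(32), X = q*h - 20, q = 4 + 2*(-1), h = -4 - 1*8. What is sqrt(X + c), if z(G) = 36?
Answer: 2*sqrt(302) ≈ 34.756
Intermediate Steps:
h = -12 (h = -4 - 8 = -12)
q = 2 (q = 4 - 2 = 2)
X = -44 (X = 2*(-12) - 20 = -24 - 20 = -44)
c = 1252 (c = 1216 + 36 = 1252)
sqrt(X + c) = sqrt(-44 + 1252) = sqrt(1208) = 2*sqrt(302)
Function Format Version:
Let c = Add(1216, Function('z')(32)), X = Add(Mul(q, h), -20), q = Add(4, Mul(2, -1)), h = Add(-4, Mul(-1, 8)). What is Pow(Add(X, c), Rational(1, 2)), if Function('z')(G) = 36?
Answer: Mul(2, Pow(302, Rational(1, 2))) ≈ 34.756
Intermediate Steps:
h = -12 (h = Add(-4, -8) = -12)
q = 2 (q = Add(4, -2) = 2)
X = -44 (X = Add(Mul(2, -12), -20) = Add(-24, -20) = -44)
c = 1252 (c = Add(1216, 36) = 1252)
Pow(Add(X, c), Rational(1, 2)) = Pow(Add(-44, 1252), Rational(1, 2)) = Pow(1208, Rational(1, 2)) = Mul(2, Pow(302, Rational(1, 2)))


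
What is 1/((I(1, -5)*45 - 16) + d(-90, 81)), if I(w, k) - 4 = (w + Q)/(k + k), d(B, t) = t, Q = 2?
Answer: 2/463 ≈ 0.0043197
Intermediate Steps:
I(w, k) = 4 + (2 + w)/(2*k) (I(w, k) = 4 + (w + 2)/(k + k) = 4 + (2 + w)/((2*k)) = 4 + (2 + w)*(1/(2*k)) = 4 + (2 + w)/(2*k))
1/((I(1, -5)*45 - 16) + d(-90, 81)) = 1/((((½)*(2 + 1 + 8*(-5))/(-5))*45 - 16) + 81) = 1/((((½)*(-⅕)*(2 + 1 - 40))*45 - 16) + 81) = 1/((((½)*(-⅕)*(-37))*45 - 16) + 81) = 1/(((37/10)*45 - 16) + 81) = 1/((333/2 - 16) + 81) = 1/(301/2 + 81) = 1/(463/2) = 2/463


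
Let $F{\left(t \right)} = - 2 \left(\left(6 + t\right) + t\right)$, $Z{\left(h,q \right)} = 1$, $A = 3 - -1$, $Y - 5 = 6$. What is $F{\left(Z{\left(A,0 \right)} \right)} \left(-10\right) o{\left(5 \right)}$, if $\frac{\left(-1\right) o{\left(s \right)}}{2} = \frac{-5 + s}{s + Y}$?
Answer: $0$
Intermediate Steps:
$Y = 11$ ($Y = 5 + 6 = 11$)
$A = 4$ ($A = 3 + 1 = 4$)
$o{\left(s \right)} = - \frac{2 \left(-5 + s\right)}{11 + s}$ ($o{\left(s \right)} = - 2 \frac{-5 + s}{s + 11} = - 2 \frac{-5 + s}{11 + s} = - \frac{2 \left(-5 + s\right)}{11 + s}$)
$F{\left(t \right)} = -12 - 4 t$ ($F{\left(t \right)} = - 2 \left(6 + 2 t\right) = -12 - 4 t$)
$F{\left(Z{\left(A,0 \right)} \right)} \left(-10\right) o{\left(5 \right)} = \left(-12 - 4\right) \left(-10\right) \frac{2 \left(5 - 5\right)}{11 + 5} = \left(-12 - 4\right) \left(-10\right) \frac{2 \left(5 - 5\right)}{16} = \left(-16\right) \left(-10\right) 2 \cdot \frac{1}{16} \cdot 0 = 160 \cdot 0 = 0$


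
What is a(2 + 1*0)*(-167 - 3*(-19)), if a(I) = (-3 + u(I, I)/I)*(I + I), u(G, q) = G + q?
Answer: 440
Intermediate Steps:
a(I) = -2*I (a(I) = (-3 + (I + I)/I)*(I + I) = (-3 + (2*I)/I)*(2*I) = (-3 + 2)*(2*I) = -2*I)
a(2 + 1*0)*(-167 - 3*(-19)) = (-2*(2 + 1*0))*(-167 - 3*(-19)) = (-2*(2 + 0))*(-167 + 57) = -2*2*(-110) = -4*(-110) = 440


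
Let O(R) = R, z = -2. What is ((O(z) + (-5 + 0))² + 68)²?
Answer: 13689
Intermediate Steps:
((O(z) + (-5 + 0))² + 68)² = ((-2 + (-5 + 0))² + 68)² = ((-2 - 5)² + 68)² = ((-7)² + 68)² = (49 + 68)² = 117² = 13689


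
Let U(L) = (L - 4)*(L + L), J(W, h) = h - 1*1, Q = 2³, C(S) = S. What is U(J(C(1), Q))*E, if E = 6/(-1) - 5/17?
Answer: -4494/17 ≈ -264.35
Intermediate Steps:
Q = 8
J(W, h) = -1 + h (J(W, h) = h - 1 = -1 + h)
E = -107/17 (E = 6*(-1) - 5*1/17 = -6 - 5/17 = -107/17 ≈ -6.2941)
U(L) = 2*L*(-4 + L) (U(L) = (-4 + L)*(2*L) = 2*L*(-4 + L))
U(J(C(1), Q))*E = (2*(-1 + 8)*(-4 + (-1 + 8)))*(-107/17) = (2*7*(-4 + 7))*(-107/17) = (2*7*3)*(-107/17) = 42*(-107/17) = -4494/17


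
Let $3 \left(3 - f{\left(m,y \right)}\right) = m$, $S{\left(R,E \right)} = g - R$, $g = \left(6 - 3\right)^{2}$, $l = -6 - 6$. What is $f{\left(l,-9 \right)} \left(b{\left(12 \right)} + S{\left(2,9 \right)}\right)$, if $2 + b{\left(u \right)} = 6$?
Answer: $77$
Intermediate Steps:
$l = -12$
$b{\left(u \right)} = 4$ ($b{\left(u \right)} = -2 + 6 = 4$)
$g = 9$ ($g = 3^{2} = 9$)
$S{\left(R,E \right)} = 9 - R$
$f{\left(m,y \right)} = 3 - \frac{m}{3}$
$f{\left(l,-9 \right)} \left(b{\left(12 \right)} + S{\left(2,9 \right)}\right) = \left(3 - -4\right) \left(4 + \left(9 - 2\right)\right) = \left(3 + 4\right) \left(4 + \left(9 - 2\right)\right) = 7 \left(4 + 7\right) = 7 \cdot 11 = 77$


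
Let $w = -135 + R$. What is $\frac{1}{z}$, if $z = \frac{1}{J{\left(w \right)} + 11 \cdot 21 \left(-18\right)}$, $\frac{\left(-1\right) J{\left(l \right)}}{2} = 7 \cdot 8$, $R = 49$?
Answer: $-4270$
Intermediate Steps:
$w = -86$ ($w = -135 + 49 = -86$)
$J{\left(l \right)} = -112$ ($J{\left(l \right)} = - 2 \cdot 7 \cdot 8 = \left(-2\right) 56 = -112$)
$z = - \frac{1}{4270}$ ($z = \frac{1}{-112 + 11 \cdot 21 \left(-18\right)} = \frac{1}{-112 + 231 \left(-18\right)} = \frac{1}{-112 - 4158} = \frac{1}{-4270} = - \frac{1}{4270} \approx -0.00023419$)
$\frac{1}{z} = \frac{1}{- \frac{1}{4270}} = -4270$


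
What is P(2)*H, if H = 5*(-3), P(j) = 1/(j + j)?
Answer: -15/4 ≈ -3.7500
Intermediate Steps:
P(j) = 1/(2*j)
H = -15
P(2)*H = ((½)/2)*(-15) = ((½)*(½))*(-15) = (¼)*(-15) = -15/4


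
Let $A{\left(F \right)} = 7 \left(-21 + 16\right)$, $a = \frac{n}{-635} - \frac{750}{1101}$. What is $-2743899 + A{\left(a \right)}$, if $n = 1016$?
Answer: $-2743934$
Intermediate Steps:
$a = - \frac{4186}{1835}$ ($a = \frac{1016}{-635} - \frac{750}{1101} = 1016 \left(- \frac{1}{635}\right) - \frac{250}{367} = - \frac{8}{5} - \frac{250}{367} = - \frac{4186}{1835} \approx -2.2812$)
$A{\left(F \right)} = -35$ ($A{\left(F \right)} = 7 \left(-5\right) = -35$)
$-2743899 + A{\left(a \right)} = -2743899 - 35 = -2743934$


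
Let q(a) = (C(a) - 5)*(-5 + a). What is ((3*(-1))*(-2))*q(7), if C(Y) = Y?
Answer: 24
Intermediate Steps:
q(a) = (-5 + a)**2 (q(a) = (a - 5)*(-5 + a) = (-5 + a)*(-5 + a) = (-5 + a)**2)
((3*(-1))*(-2))*q(7) = ((3*(-1))*(-2))*(25 + 7**2 - 10*7) = (-3*(-2))*(25 + 49 - 70) = 6*4 = 24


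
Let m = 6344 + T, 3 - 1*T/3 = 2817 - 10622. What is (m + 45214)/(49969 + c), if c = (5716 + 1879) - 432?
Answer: 12497/9522 ≈ 1.3124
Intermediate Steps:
T = 23424 (T = 9 - 3*(2817 - 10622) = 9 - 3*(-7805) = 9 + 23415 = 23424)
c = 7163 (c = 7595 - 432 = 7163)
m = 29768 (m = 6344 + 23424 = 29768)
(m + 45214)/(49969 + c) = (29768 + 45214)/(49969 + 7163) = 74982/57132 = 74982*(1/57132) = 12497/9522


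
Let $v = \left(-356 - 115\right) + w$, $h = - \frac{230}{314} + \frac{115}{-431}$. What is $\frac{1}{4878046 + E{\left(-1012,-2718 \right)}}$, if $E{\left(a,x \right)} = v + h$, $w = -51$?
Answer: $\frac{67667}{330047348888} \approx 2.0502 \cdot 10^{-7}$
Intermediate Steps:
$h = - \frac{67620}{67667}$ ($h = \left(-230\right) \frac{1}{314} + 115 \left(- \frac{1}{431}\right) = - \frac{115}{157} - \frac{115}{431} = - \frac{67620}{67667} \approx -0.99931$)
$v = -522$ ($v = \left(-356 - 115\right) - 51 = -471 - 51 = -522$)
$E{\left(a,x \right)} = - \frac{35389794}{67667}$ ($E{\left(a,x \right)} = -522 - \frac{67620}{67667} = - \frac{35389794}{67667}$)
$\frac{1}{4878046 + E{\left(-1012,-2718 \right)}} = \frac{1}{4878046 - \frac{35389794}{67667}} = \frac{1}{\frac{330047348888}{67667}} = \frac{67667}{330047348888}$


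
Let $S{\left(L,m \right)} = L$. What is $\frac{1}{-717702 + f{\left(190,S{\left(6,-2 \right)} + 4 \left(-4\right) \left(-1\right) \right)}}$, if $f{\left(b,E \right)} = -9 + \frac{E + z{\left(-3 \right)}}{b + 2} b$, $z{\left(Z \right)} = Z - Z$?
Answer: $- \frac{48}{34449083} \approx -1.3934 \cdot 10^{-6}$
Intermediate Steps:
$z{\left(Z \right)} = 0$
$f{\left(b,E \right)} = -9 + \frac{E b}{2 + b}$ ($f{\left(b,E \right)} = -9 + \frac{E + 0}{b + 2} b = -9 + \frac{E}{2 + b} b = -9 + \frac{E b}{2 + b}$)
$\frac{1}{-717702 + f{\left(190,S{\left(6,-2 \right)} + 4 \left(-4\right) \left(-1\right) \right)}} = \frac{1}{-717702 + \frac{-18 - 1710 + \left(6 + 4 \left(-4\right) \left(-1\right)\right) 190}{2 + 190}} = \frac{1}{-717702 + \frac{-18 - 1710 + \left(6 - -16\right) 190}{192}} = \frac{1}{-717702 + \frac{-18 - 1710 + \left(6 + 16\right) 190}{192}} = \frac{1}{-717702 + \frac{-18 - 1710 + 22 \cdot 190}{192}} = \frac{1}{-717702 + \frac{-18 - 1710 + 4180}{192}} = \frac{1}{-717702 + \frac{1}{192} \cdot 2452} = \frac{1}{-717702 + \frac{613}{48}} = \frac{1}{- \frac{34449083}{48}} = - \frac{48}{34449083}$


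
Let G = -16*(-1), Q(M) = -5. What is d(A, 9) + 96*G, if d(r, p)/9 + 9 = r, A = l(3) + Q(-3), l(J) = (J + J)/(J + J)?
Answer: 1419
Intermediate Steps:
l(J) = 1 (l(J) = (2*J)/((2*J)) = (2*J)*(1/(2*J)) = 1)
A = -4 (A = 1 - 5 = -4)
d(r, p) = -81 + 9*r
G = 16
d(A, 9) + 96*G = (-81 + 9*(-4)) + 96*16 = (-81 - 36) + 1536 = -117 + 1536 = 1419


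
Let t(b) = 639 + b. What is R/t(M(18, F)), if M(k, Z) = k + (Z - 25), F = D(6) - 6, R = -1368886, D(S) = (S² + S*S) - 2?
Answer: -684443/348 ≈ -1966.8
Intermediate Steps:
D(S) = -2 + 2*S² (D(S) = (S² + S²) - 2 = 2*S² - 2 = -2 + 2*S²)
F = 64 (F = (-2 + 2*6²) - 6 = (-2 + 2*36) - 6 = (-2 + 72) - 6 = 70 - 6 = 64)
M(k, Z) = -25 + Z + k (M(k, Z) = k + (-25 + Z) = -25 + Z + k)
R/t(M(18, F)) = -1368886/(639 + (-25 + 64 + 18)) = -1368886/(639 + 57) = -1368886/696 = -1368886*1/696 = -684443/348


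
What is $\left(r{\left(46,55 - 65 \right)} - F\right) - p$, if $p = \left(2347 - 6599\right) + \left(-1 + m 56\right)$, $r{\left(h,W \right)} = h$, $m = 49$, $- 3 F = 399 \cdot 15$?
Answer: $3550$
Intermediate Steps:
$F = -1995$ ($F = - \frac{399 \cdot 15}{3} = \left(- \frac{1}{3}\right) 5985 = -1995$)
$p = -1509$ ($p = \left(2347 - 6599\right) + \left(-1 + 49 \cdot 56\right) = -4252 + \left(-1 + 2744\right) = -4252 + 2743 = -1509$)
$\left(r{\left(46,55 - 65 \right)} - F\right) - p = \left(46 - -1995\right) - -1509 = \left(46 + 1995\right) + 1509 = 2041 + 1509 = 3550$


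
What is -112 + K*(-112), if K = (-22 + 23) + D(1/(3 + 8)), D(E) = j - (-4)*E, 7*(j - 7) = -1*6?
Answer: -10480/11 ≈ -952.73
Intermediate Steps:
j = 43/7 (j = 7 + (-1*6)/7 = 7 + (⅐)*(-6) = 7 - 6/7 = 43/7 ≈ 6.1429)
D(E) = 43/7 + 4*E (D(E) = 43/7 - (-4)*E = 43/7 + 4*E)
K = 578/77 (K = (-22 + 23) + (43/7 + 4/(3 + 8)) = 1 + (43/7 + 4/11) = 1 + 501/77 = 578/77 ≈ 7.5065)
-112 + K*(-112) = -112 + (578/77)*(-112) = -112 - 9248/11 = -10480/11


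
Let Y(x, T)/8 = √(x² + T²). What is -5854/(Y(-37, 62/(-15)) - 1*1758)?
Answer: 578887425/168854321 + 175620*√311869/168854321 ≈ 4.0092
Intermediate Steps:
Y(x, T) = 8*√(T² + x²) (Y(x, T) = 8*√(x² + T²) = 8*√(T² + x²))
-5854/(Y(-37, 62/(-15)) - 1*1758) = -5854/(8*√((62/(-15))² + (-37)²) - 1*1758) = -5854/(8*√((62*(-1/15))² + 1369) - 1758) = -5854/(8*√((-62/15)² + 1369) - 1758) = -5854/(8*√(3844/225 + 1369) - 1758) = -5854/(8*√(311869/225) - 1758) = -5854/(8*(√311869/15) - 1758) = -5854/(8*√311869/15 - 1758) = -5854/(-1758 + 8*√311869/15)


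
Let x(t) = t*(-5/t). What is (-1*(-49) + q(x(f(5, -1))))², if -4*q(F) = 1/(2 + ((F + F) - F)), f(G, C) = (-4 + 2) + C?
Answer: 346921/144 ≈ 2409.2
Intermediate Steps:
f(G, C) = -2 + C
x(t) = -5
q(F) = -1/(4*(2 + F)) (q(F) = -1/(4*(2 + ((F + F) - F))) = -1/(4*(2 + (2*F - F))) = -1/(4*(2 + F)))
(-1*(-49) + q(x(f(5, -1))))² = (-1*(-49) - 1/(8 + 4*(-5)))² = (49 - 1/(8 - 20))² = (49 - 1/(-12))² = (49 - 1*(-1/12))² = (49 + 1/12)² = (589/12)² = 346921/144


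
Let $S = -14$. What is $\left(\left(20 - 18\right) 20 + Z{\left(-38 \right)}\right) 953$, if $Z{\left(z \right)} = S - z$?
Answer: $60992$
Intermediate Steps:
$Z{\left(z \right)} = -14 - z$
$\left(\left(20 - 18\right) 20 + Z{\left(-38 \right)}\right) 953 = \left(\left(20 - 18\right) 20 - -24\right) 953 = \left(2 \cdot 20 + \left(-14 + 38\right)\right) 953 = \left(40 + 24\right) 953 = 64 \cdot 953 = 60992$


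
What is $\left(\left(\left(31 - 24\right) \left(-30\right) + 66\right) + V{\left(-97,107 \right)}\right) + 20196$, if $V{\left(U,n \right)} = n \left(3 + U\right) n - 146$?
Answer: $-1056300$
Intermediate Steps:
$V{\left(U,n \right)} = -146 + n^{2} \left(3 + U\right)$ ($V{\left(U,n \right)} = n^{2} \left(3 + U\right) - 146 = -146 + n^{2} \left(3 + U\right)$)
$\left(\left(\left(31 - 24\right) \left(-30\right) + 66\right) + V{\left(-97,107 \right)}\right) + 20196 = \left(\left(\left(31 - 24\right) \left(-30\right) + 66\right) - \left(146 + 1076206\right)\right) + 20196 = \left(\left(\left(31 - 24\right) \left(-30\right) + 66\right) - 1076352\right) + 20196 = \left(\left(7 \left(-30\right) + 66\right) - 1076352\right) + 20196 = \left(\left(-210 + 66\right) - 1076352\right) + 20196 = \left(-144 - 1076352\right) + 20196 = -1076496 + 20196 = -1056300$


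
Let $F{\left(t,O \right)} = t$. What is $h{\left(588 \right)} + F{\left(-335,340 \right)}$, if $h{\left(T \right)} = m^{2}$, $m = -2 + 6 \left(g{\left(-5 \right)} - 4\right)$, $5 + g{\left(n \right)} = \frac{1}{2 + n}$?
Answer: $3029$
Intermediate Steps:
$g{\left(n \right)} = -5 + \frac{1}{2 + n}$
$m = -58$ ($m = -2 + 6 \left(\frac{-9 - -25}{2 - 5} - 4\right) = -2 + 6 \left(\frac{-9 + 25}{-3} - 4\right) = -2 + 6 \left(\left(- \frac{1}{3}\right) 16 - 4\right) = -2 + 6 \left(- \frac{16}{3} - 4\right) = -2 + 6 \left(- \frac{28}{3}\right) = -2 - 56 = -58$)
$h{\left(T \right)} = 3364$ ($h{\left(T \right)} = \left(-58\right)^{2} = 3364$)
$h{\left(588 \right)} + F{\left(-335,340 \right)} = 3364 - 335 = 3029$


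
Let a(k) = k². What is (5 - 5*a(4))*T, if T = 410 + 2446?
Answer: -214200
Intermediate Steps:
T = 2856
(5 - 5*a(4))*T = (5 - 5*4²)*2856 = (5 - 5*16)*2856 = (5 - 80)*2856 = -75*2856 = -214200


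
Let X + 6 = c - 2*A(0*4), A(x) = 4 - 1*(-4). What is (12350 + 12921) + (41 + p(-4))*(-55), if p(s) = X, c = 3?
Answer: 24061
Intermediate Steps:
A(x) = 8 (A(x) = 4 + 4 = 8)
X = -19 (X = -6 + (3 - 2*8) = -6 + (3 - 16) = -6 - 13 = -19)
p(s) = -19
(12350 + 12921) + (41 + p(-4))*(-55) = (12350 + 12921) + (41 - 19)*(-55) = 25271 + 22*(-55) = 25271 - 1210 = 24061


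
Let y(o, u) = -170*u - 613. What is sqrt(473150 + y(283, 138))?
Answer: sqrt(449077) ≈ 670.13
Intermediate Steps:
y(o, u) = -613 - 170*u
sqrt(473150 + y(283, 138)) = sqrt(473150 + (-613 - 170*138)) = sqrt(473150 + (-613 - 23460)) = sqrt(473150 - 24073) = sqrt(449077)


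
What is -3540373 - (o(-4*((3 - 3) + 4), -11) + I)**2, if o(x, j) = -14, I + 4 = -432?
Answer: -3742873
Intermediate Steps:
I = -436 (I = -4 - 432 = -436)
-3540373 - (o(-4*((3 - 3) + 4), -11) + I)**2 = -3540373 - (-14 - 436)**2 = -3540373 - 1*(-450)**2 = -3540373 - 1*202500 = -3540373 - 202500 = -3742873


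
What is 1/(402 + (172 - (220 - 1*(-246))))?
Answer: 1/108 ≈ 0.0092593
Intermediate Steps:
1/(402 + (172 - (220 - 1*(-246)))) = 1/(402 + (172 - (220 + 246))) = 1/(402 + (172 - 1*466)) = 1/(402 + (172 - 466)) = 1/(402 - 294) = 1/108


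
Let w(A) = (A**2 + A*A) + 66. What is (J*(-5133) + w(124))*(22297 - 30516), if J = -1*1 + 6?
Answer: -42352507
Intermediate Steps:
J = 5 (J = -1 + 6 = 5)
w(A) = 66 + 2*A**2 (w(A) = (A**2 + A**2) + 66 = 2*A**2 + 66 = 66 + 2*A**2)
(J*(-5133) + w(124))*(22297 - 30516) = (5*(-5133) + (66 + 2*124**2))*(22297 - 30516) = (-25665 + (66 + 2*15376))*(-8219) = (-25665 + (66 + 30752))*(-8219) = (-25665 + 30818)*(-8219) = 5153*(-8219) = -42352507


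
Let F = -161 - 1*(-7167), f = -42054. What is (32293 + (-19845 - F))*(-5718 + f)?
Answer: -259975224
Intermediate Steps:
F = 7006 (F = -161 + 7167 = 7006)
(32293 + (-19845 - F))*(-5718 + f) = (32293 + (-19845 - 1*7006))*(-5718 - 42054) = (32293 + (-19845 - 7006))*(-47772) = (32293 - 26851)*(-47772) = 5442*(-47772) = -259975224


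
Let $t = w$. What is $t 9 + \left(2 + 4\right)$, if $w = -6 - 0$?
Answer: $-48$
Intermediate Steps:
$w = -6$ ($w = -6 + 0 = -6$)
$t = -6$
$t 9 + \left(2 + 4\right) = \left(-6\right) 9 + \left(2 + 4\right) = -54 + 6 = -48$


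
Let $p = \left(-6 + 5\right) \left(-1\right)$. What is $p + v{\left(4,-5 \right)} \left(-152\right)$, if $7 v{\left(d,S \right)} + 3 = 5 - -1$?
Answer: $- \frac{449}{7} \approx -64.143$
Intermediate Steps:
$v{\left(d,S \right)} = \frac{3}{7}$ ($v{\left(d,S \right)} = - \frac{3}{7} + \frac{5 - -1}{7} = - \frac{3}{7} + \frac{5 + 1}{7} = - \frac{3}{7} + \frac{1}{7} \cdot 6 = - \frac{3}{7} + \frac{6}{7} = \frac{3}{7}$)
$p = 1$ ($p = \left(-1\right) \left(-1\right) = 1$)
$p + v{\left(4,-5 \right)} \left(-152\right) = 1 + \frac{3}{7} \left(-152\right) = 1 - \frac{456}{7} = - \frac{449}{7}$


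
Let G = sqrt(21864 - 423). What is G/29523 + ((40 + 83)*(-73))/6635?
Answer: -8979/6635 + sqrt(21441)/29523 ≈ -1.3483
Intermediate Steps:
G = sqrt(21441) ≈ 146.43
G/29523 + ((40 + 83)*(-73))/6635 = sqrt(21441)/29523 + ((40 + 83)*(-73))/6635 = sqrt(21441)*(1/29523) + (123*(-73))*(1/6635) = sqrt(21441)/29523 - 8979*1/6635 = sqrt(21441)/29523 - 8979/6635 = -8979/6635 + sqrt(21441)/29523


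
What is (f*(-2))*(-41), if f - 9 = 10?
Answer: 1558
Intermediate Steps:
f = 19 (f = 9 + 10 = 19)
(f*(-2))*(-41) = (19*(-2))*(-41) = -38*(-41) = 1558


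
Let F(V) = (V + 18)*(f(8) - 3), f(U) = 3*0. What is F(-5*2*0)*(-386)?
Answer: 20844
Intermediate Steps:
f(U) = 0
F(V) = -54 - 3*V (F(V) = (V + 18)*(0 - 3) = (18 + V)*(-3) = -54 - 3*V)
F(-5*2*0)*(-386) = (-54 - 3*(-5*2)*0)*(-386) = (-54 - (-30)*0)*(-386) = (-54 - 3*0)*(-386) = (-54 + 0)*(-386) = -54*(-386) = 20844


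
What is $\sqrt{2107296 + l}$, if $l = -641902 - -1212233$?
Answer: $\sqrt{2677627} \approx 1636.3$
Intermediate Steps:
$l = 570331$ ($l = -641902 + 1212233 = 570331$)
$\sqrt{2107296 + l} = \sqrt{2107296 + 570331} = \sqrt{2677627}$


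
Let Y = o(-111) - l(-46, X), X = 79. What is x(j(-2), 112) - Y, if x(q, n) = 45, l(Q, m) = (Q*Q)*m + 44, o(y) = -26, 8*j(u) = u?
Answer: 167279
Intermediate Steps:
j(u) = u/8
l(Q, m) = 44 + m*Q**2 (l(Q, m) = Q**2*m + 44 = m*Q**2 + 44 = 44 + m*Q**2)
Y = -167234 (Y = -26 - (44 + 79*(-46)**2) = -26 - (44 + 79*2116) = -26 - (44 + 167164) = -26 - 1*167208 = -26 - 167208 = -167234)
x(j(-2), 112) - Y = 45 - 1*(-167234) = 45 + 167234 = 167279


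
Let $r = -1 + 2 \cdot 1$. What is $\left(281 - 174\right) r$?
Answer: $107$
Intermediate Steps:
$r = 1$ ($r = -1 + 2 = 1$)
$\left(281 - 174\right) r = \left(281 - 174\right) 1 = 107 \cdot 1 = 107$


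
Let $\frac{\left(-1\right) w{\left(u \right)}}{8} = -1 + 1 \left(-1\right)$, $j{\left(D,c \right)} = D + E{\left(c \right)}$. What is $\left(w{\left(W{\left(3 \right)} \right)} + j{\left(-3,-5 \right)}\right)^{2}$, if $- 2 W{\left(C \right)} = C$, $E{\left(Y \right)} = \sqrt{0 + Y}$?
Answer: $\left(13 + i \sqrt{5}\right)^{2} \approx 164.0 + 58.138 i$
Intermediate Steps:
$E{\left(Y \right)} = \sqrt{Y}$
$j{\left(D,c \right)} = D + \sqrt{c}$
$W{\left(C \right)} = - \frac{C}{2}$
$w{\left(u \right)} = 16$ ($w{\left(u \right)} = - 8 \left(-1 + 1 \left(-1\right)\right) = - 8 \left(-1 - 1\right) = \left(-8\right) \left(-2\right) = 16$)
$\left(w{\left(W{\left(3 \right)} \right)} + j{\left(-3,-5 \right)}\right)^{2} = \left(16 - \left(3 - \sqrt{-5}\right)\right)^{2} = \left(16 - \left(3 - i \sqrt{5}\right)\right)^{2} = \left(13 + i \sqrt{5}\right)^{2}$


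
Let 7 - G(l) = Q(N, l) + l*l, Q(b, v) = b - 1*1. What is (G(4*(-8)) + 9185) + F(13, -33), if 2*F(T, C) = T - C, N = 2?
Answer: 8190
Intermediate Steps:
Q(b, v) = -1 + b (Q(b, v) = b - 1 = -1 + b)
F(T, C) = T/2 - C/2 (F(T, C) = (T - C)/2 = T/2 - C/2)
G(l) = 6 - l² (G(l) = 7 - ((-1 + 2) + l*l) = 7 - (1 + l²) = 7 + (-1 - l²) = 6 - l²)
(G(4*(-8)) + 9185) + F(13, -33) = ((6 - (4*(-8))²) + 9185) + ((½)*13 - ½*(-33)) = ((6 - 1*(-32)²) + 9185) + (13/2 + 33/2) = ((6 - 1*1024) + 9185) + 23 = ((6 - 1024) + 9185) + 23 = (-1018 + 9185) + 23 = 8167 + 23 = 8190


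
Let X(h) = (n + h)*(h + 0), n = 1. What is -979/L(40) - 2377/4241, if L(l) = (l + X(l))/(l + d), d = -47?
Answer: 3581459/1017840 ≈ 3.5187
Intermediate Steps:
X(h) = h*(1 + h) (X(h) = (1 + h)*(h + 0) = (1 + h)*h = h*(1 + h))
L(l) = (l + l*(1 + l))/(-47 + l) (L(l) = (l + l*(1 + l))/(l - 47) = (l + l*(1 + l))/(-47 + l))
-979/L(40) - 2377/4241 = -979*(-47 + 40)/(40*(2 + 40)) - 2377/4241 = -979/(40*42/(-7)) - 2377*1/4241 = -979/(40*(-⅐)*42) - 2377/4241 = -979/(-240) - 2377/4241 = -979*(-1/240) - 2377/4241 = 979/240 - 2377/4241 = 3581459/1017840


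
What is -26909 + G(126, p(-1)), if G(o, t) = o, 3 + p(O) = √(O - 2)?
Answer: -26783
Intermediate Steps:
p(O) = -3 + √(-2 + O) (p(O) = -3 + √(O - 2) = -3 + √(-2 + O))
-26909 + G(126, p(-1)) = -26909 + 126 = -26783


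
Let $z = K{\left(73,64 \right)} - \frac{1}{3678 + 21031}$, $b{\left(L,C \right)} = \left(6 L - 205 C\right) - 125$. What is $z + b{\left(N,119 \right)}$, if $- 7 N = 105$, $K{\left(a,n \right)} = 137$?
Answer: $- \frac{604703358}{24709} \approx -24473.0$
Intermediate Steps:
$N = -15$ ($N = \left(- \frac{1}{7}\right) 105 = -15$)
$b{\left(L,C \right)} = -125 - 205 C + 6 L$ ($b{\left(L,C \right)} = \left(- 205 C + 6 L\right) - 125 = -125 - 205 C + 6 L$)
$z = \frac{3385132}{24709}$ ($z = 137 - \frac{1}{3678 + 21031} = 137 - \frac{1}{24709} = \frac{3385132}{24709} \approx 137.0$)
$z + b{\left(N,119 \right)} = \frac{3385132}{24709} - 24610 = - \frac{604703358}{24709}$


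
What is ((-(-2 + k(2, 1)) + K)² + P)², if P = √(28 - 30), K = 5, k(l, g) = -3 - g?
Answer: (121 + I*√2)² ≈ 14639.0 + 342.24*I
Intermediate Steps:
P = I*√2 (P = √(-2) = I*√2 ≈ 1.4142*I)
((-(-2 + k(2, 1)) + K)² + P)² = ((-(-2 + (-3 - 1*1)) + 5)² + I*√2)² = ((-(-2 + (-3 - 1)) + 5)² + I*√2)² = ((-(-2 - 4) + 5)² + I*√2)² = ((-1*(-6) + 5)² + I*√2)² = ((6 + 5)² + I*√2)² = (11² + I*√2)² = (121 + I*√2)²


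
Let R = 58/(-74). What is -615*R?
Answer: 17835/37 ≈ 482.03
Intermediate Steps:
R = -29/37 (R = 58*(-1/74) = -29/37 ≈ -0.78378)
-615*R = -615*(-29/37) = 17835/37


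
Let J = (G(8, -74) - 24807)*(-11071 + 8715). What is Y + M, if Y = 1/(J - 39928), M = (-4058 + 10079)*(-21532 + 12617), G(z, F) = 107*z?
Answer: -3026784508711019/56388628 ≈ -5.3677e+7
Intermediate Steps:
J = 56428556 (J = (107*8 - 24807)*(-11071 + 8715) = (856 - 24807)*(-2356) = -23951*(-2356) = 56428556)
M = -53677215 (M = 6021*(-8915) = -53677215)
Y = 1/56388628 (Y = 1/(56428556 - 39928) = 1/56388628 ≈ 1.7734e-8)
Y + M = 1/56388628 - 53677215 = -3026784508711019/56388628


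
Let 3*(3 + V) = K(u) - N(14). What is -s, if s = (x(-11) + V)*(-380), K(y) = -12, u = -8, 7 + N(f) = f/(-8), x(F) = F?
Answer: -17195/3 ≈ -5731.7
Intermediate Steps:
N(f) = -7 - f/8 (N(f) = -7 + f/(-8) = -7 + f*(-⅛) = -7 - f/8)
V = -49/12 (V = -3 + (-12 - (-7 - ⅛*14))/3 = -3 + (-12 - (-7 - 7/4))/3 = -3 + (-12 - 1*(-35/4))/3 = -3 + (-12 + 35/4)/3 = -3 + (⅓)*(-13/4) = -3 - 13/12 = -49/12 ≈ -4.0833)
s = 17195/3 (s = (-11 - 49/12)*(-380) = -181/12*(-380) = 17195/3 ≈ 5731.7)
-s = -1*17195/3 = -17195/3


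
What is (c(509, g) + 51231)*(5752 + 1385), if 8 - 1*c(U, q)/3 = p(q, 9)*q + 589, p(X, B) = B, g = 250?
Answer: 305021106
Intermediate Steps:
c(U, q) = -1743 - 27*q (c(U, q) = 24 - 3*(9*q + 589) = 24 - 3*(589 + 9*q) = 24 + (-1767 - 27*q) = -1743 - 27*q)
(c(509, g) + 51231)*(5752 + 1385) = ((-1743 - 27*250) + 51231)*(5752 + 1385) = ((-1743 - 6750) + 51231)*7137 = (-8493 + 51231)*7137 = 42738*7137 = 305021106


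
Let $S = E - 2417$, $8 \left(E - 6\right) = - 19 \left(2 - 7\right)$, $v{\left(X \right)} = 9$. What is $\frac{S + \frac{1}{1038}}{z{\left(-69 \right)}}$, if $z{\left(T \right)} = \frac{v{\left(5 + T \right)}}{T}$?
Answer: $\frac{229106749}{12456} \approx 18393.0$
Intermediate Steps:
$E = \frac{143}{8}$ ($E = 6 + \frac{\left(-19\right) \left(2 - 7\right)}{8} = 6 + \frac{\left(-19\right) \left(-5\right)}{8} = 6 + \frac{1}{8} \cdot 95 = 6 + \frac{95}{8} = \frac{143}{8} \approx 17.875$)
$S = - \frac{19193}{8}$ ($S = \frac{143}{8} - 2417 = - \frac{19193}{8} \approx -2399.1$)
$z{\left(T \right)} = \frac{9}{T}$
$\frac{S + \frac{1}{1038}}{z{\left(-69 \right)}} = \frac{- \frac{19193}{8} + \frac{1}{1038}}{9 \frac{1}{-69}} = \frac{- \frac{19193}{8} + \frac{1}{1038}}{9 \left(- \frac{1}{69}\right)} = - \frac{9961163}{4152 \left(- \frac{3}{23}\right)} = \left(- \frac{9961163}{4152}\right) \left(- \frac{23}{3}\right) = \frac{229106749}{12456}$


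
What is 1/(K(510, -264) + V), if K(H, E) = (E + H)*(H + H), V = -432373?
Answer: -1/181453 ≈ -5.5111e-6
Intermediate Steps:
K(H, E) = 2*H*(E + H) (K(H, E) = (E + H)*(2*H) = 2*H*(E + H))
1/(K(510, -264) + V) = 1/(2*510*(-264 + 510) - 432373) = 1/(2*510*246 - 432373) = 1/(250920 - 432373) = 1/(-181453) = -1/181453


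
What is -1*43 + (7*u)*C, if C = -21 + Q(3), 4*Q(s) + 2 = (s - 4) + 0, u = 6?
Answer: -1913/2 ≈ -956.50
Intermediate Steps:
Q(s) = -3/2 + s/4 (Q(s) = -½ + ((s - 4) + 0)/4 = -½ + ((-4 + s) + 0)/4 = -½ + (-4 + s)/4 = -½ + (-1 + s/4) = -3/2 + s/4)
C = -87/4 (C = -21 + (-3/2 + (¼)*3) = -21 + (-3/2 + ¾) = -21 - ¾ = -87/4 ≈ -21.750)
-1*43 + (7*u)*C = -1*43 + (7*6)*(-87/4) = -43 + 42*(-87/4) = -43 - 1827/2 = -1913/2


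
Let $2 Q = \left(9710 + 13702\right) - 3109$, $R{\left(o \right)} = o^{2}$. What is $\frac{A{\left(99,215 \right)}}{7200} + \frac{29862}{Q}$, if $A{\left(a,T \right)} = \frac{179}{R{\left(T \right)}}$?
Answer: $\frac{251611966003}{85534740000} \approx 2.9416$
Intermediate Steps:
$A{\left(a,T \right)} = \frac{179}{T^{2}}$
$Q = \frac{20303}{2}$ ($Q = \frac{\left(9710 + 13702\right) - 3109}{2} = \frac{23412 - 3109}{2} = \frac{1}{2} \cdot 20303 = \frac{20303}{2} \approx 10152.0$)
$\frac{A{\left(99,215 \right)}}{7200} + \frac{29862}{Q} = \frac{179 \cdot \frac{1}{46225}}{7200} + \frac{29862}{\frac{20303}{2}} = 179 \cdot \frac{1}{46225} \cdot \frac{1}{7200} + 29862 \cdot \frac{2}{20303} = \frac{179}{46225} \cdot \frac{1}{7200} + \frac{756}{257} = \frac{179}{332820000} + \frac{756}{257} = \frac{251611966003}{85534740000}$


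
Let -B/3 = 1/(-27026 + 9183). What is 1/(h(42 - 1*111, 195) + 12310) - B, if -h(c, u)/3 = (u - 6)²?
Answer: -302402/1692462079 ≈ -0.00017868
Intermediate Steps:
h(c, u) = -3*(-6 + u)² (h(c, u) = -3*(u - 6)² = -3*(-6 + u)²)
B = 3/17843 (B = -3/(-27026 + 9183) = -3/(-17843) = -3*(-1/17843) = 3/17843 ≈ 0.00016813)
1/(h(42 - 1*111, 195) + 12310) - B = 1/(-3*(-6 + 195)² + 12310) - 1*3/17843 = 1/(-3*189² + 12310) - 3/17843 = 1/(-3*35721 + 12310) - 3/17843 = 1/(-107163 + 12310) - 3/17843 = 1/(-94853) - 3/17843 = -1/94853 - 3/17843 = -302402/1692462079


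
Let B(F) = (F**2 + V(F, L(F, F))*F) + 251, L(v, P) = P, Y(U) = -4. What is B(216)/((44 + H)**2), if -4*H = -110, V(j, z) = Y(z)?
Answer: 184172/20449 ≈ 9.0064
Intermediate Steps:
V(j, z) = -4
H = 55/2 (H = -1/4*(-110) = 55/2 ≈ 27.500)
B(F) = 251 + F**2 - 4*F (B(F) = (F**2 - 4*F) + 251 = 251 + F**2 - 4*F)
B(216)/((44 + H)**2) = (251 + 216**2 - 4*216)/((44 + 55/2)**2) = (251 + 46656 - 864)/((143/2)**2) = 46043/(20449/4) = 46043*(4/20449) = 184172/20449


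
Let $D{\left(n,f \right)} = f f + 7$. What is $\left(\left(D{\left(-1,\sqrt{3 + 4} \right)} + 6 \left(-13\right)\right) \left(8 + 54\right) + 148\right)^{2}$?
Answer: $14592400$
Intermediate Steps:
$D{\left(n,f \right)} = 7 + f^{2}$ ($D{\left(n,f \right)} = f^{2} + 7 = 7 + f^{2}$)
$\left(\left(D{\left(-1,\sqrt{3 + 4} \right)} + 6 \left(-13\right)\right) \left(8 + 54\right) + 148\right)^{2} = \left(\left(\left(7 + \left(\sqrt{3 + 4}\right)^{2}\right) + 6 \left(-13\right)\right) \left(8 + 54\right) + 148\right)^{2} = \left(\left(\left(7 + \left(\sqrt{7}\right)^{2}\right) - 78\right) 62 + 148\right)^{2} = \left(\left(\left(7 + 7\right) - 78\right) 62 + 148\right)^{2} = \left(\left(14 - 78\right) 62 + 148\right)^{2} = \left(\left(-64\right) 62 + 148\right)^{2} = \left(-3968 + 148\right)^{2} = \left(-3820\right)^{2} = 14592400$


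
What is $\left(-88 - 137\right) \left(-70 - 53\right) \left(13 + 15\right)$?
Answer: $774900$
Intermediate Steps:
$\left(-88 - 137\right) \left(-70 - 53\right) \left(13 + 15\right) = - 225 \left(\left(-123\right) 28\right) = \left(-225\right) \left(-3444\right) = 774900$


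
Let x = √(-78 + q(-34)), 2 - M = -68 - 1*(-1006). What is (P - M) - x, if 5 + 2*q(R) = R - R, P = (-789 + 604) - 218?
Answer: 533 - I*√322/2 ≈ 533.0 - 8.9722*I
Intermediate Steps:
P = -403 (P = -185 - 218 = -403)
M = -936 (M = 2 - (-68 - 1*(-1006)) = 2 - (-68 + 1006) = 2 - 1*938 = 2 - 938 = -936)
q(R) = -5/2 (q(R) = -5/2 + (R - R)/2 = -5/2 + (½)*0 = -5/2 + 0 = -5/2)
x = I*√322/2 (x = √(-78 - 5/2) = √(-161/2) = I*√322/2 ≈ 8.9722*I)
(P - M) - x = (-403 - 1*(-936)) - I*√322/2 = (-403 + 936) - I*√322/2 = 533 - I*√322/2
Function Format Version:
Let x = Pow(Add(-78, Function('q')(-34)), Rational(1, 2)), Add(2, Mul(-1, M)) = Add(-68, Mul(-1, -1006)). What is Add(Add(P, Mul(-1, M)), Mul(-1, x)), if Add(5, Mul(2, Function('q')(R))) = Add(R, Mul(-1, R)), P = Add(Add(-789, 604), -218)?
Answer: Add(533, Mul(Rational(-1, 2), I, Pow(322, Rational(1, 2)))) ≈ Add(533.00, Mul(-8.9722, I))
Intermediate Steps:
P = -403 (P = Add(-185, -218) = -403)
M = -936 (M = Add(2, Mul(-1, Add(-68, Mul(-1, -1006)))) = Add(2, Mul(-1, Add(-68, 1006))) = Add(2, Mul(-1, 938)) = Add(2, -938) = -936)
Function('q')(R) = Rational(-5, 2) (Function('q')(R) = Add(Rational(-5, 2), Mul(Rational(1, 2), Add(R, Mul(-1, R)))) = Add(Rational(-5, 2), Mul(Rational(1, 2), 0)) = Add(Rational(-5, 2), 0) = Rational(-5, 2))
x = Mul(Rational(1, 2), I, Pow(322, Rational(1, 2))) (x = Pow(Add(-78, Rational(-5, 2)), Rational(1, 2)) = Pow(Rational(-161, 2), Rational(1, 2)) = Mul(Rational(1, 2), I, Pow(322, Rational(1, 2))) ≈ Mul(8.9722, I))
Add(Add(P, Mul(-1, M)), Mul(-1, x)) = Add(Add(-403, Mul(-1, -936)), Mul(-1, Mul(Rational(1, 2), I, Pow(322, Rational(1, 2))))) = Add(Add(-403, 936), Mul(Rational(-1, 2), I, Pow(322, Rational(1, 2)))) = Add(533, Mul(Rational(-1, 2), I, Pow(322, Rational(1, 2))))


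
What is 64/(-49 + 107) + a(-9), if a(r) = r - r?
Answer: 32/29 ≈ 1.1034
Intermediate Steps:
a(r) = 0
64/(-49 + 107) + a(-9) = 64/(-49 + 107) + 0 = 64/58 + 0 = 64*(1/58) + 0 = 32/29 + 0 = 32/29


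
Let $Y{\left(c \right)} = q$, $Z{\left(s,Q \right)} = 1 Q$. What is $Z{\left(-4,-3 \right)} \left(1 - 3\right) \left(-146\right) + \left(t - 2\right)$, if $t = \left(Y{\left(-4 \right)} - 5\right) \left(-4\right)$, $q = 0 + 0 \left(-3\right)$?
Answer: $-858$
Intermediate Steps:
$q = 0$ ($q = 0 + 0 = 0$)
$Z{\left(s,Q \right)} = Q$
$Y{\left(c \right)} = 0$
$t = 20$ ($t = \left(0 - 5\right) \left(-4\right) = \left(-5\right) \left(-4\right) = 20$)
$Z{\left(-4,-3 \right)} \left(1 - 3\right) \left(-146\right) + \left(t - 2\right) = - 3 \left(1 - 3\right) \left(-146\right) + \left(20 - 2\right) = \left(-3\right) \left(-2\right) \left(-146\right) + 18 = 6 \left(-146\right) + 18 = -876 + 18 = -858$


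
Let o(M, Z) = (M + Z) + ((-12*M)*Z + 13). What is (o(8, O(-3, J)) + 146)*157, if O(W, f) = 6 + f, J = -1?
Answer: -48356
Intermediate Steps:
o(M, Z) = 13 + M + Z - 12*M*Z (o(M, Z) = (M + Z) + (-12*M*Z + 13) = (M + Z) + (13 - 12*M*Z) = 13 + M + Z - 12*M*Z)
(o(8, O(-3, J)) + 146)*157 = ((13 + 8 + (6 - 1) - 12*8*(6 - 1)) + 146)*157 = ((13 + 8 + 5 - 12*8*5) + 146)*157 = ((13 + 8 + 5 - 480) + 146)*157 = (-454 + 146)*157 = -308*157 = -48356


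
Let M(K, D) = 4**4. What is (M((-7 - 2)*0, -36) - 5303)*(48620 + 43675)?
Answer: -465812865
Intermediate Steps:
M(K, D) = 256
(M((-7 - 2)*0, -36) - 5303)*(48620 + 43675) = (256 - 5303)*(48620 + 43675) = -5047*92295 = -465812865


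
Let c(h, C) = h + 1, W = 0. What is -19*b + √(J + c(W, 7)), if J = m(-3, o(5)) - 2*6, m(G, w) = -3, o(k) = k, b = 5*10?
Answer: -950 + I*√14 ≈ -950.0 + 3.7417*I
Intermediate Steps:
b = 50
c(h, C) = 1 + h
J = -15 (J = -3 - 2*6 = -3 - 12 = -15)
-19*b + √(J + c(W, 7)) = -19*50 + √(-15 + (1 + 0)) = -950 + √(-15 + 1) = -950 + √(-14) = -950 + I*√14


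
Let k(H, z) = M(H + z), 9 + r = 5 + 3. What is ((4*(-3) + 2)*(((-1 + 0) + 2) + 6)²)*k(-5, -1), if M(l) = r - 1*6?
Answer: 3430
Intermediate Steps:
r = -1 (r = -9 + (5 + 3) = -9 + 8 = -1)
M(l) = -7 (M(l) = -1 - 1*6 = -1 - 6 = -7)
k(H, z) = -7
((4*(-3) + 2)*(((-1 + 0) + 2) + 6)²)*k(-5, -1) = ((4*(-3) + 2)*(((-1 + 0) + 2) + 6)²)*(-7) = ((-12 + 2)*((-1 + 2) + 6)²)*(-7) = -10*(1 + 6)²*(-7) = -10*7²*(-7) = -10*49*(-7) = -490*(-7) = 3430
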